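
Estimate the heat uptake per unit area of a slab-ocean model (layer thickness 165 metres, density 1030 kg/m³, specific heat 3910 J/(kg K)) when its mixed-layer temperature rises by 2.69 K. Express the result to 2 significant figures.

Areal heat capacity C = ρ c_p D = 1030 × 3910 × 165 = 6.65×10^8 J m⁻² K⁻¹.
ΔQ = C ΔT = 6.65×10^8 × 2.69 = 1.79×10^9 J/m².

1.8×10^9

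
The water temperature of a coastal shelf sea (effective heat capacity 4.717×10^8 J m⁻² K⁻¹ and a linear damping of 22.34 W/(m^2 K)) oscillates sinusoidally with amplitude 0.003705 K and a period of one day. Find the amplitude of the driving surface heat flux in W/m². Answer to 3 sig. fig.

127

Areal heat capacity C = 4.717×10^8 J m⁻² K⁻¹ (given).
ω = 2π / 86400 s = 7.27×10^-5 s⁻¹.
√((Cω)² + λ²) = √((34300)² + 22.34²) = 34300 W/(m²·K).
F₀ = A × √((Cω)²+λ²) = 0.003705 × 34300 = 127 W/m².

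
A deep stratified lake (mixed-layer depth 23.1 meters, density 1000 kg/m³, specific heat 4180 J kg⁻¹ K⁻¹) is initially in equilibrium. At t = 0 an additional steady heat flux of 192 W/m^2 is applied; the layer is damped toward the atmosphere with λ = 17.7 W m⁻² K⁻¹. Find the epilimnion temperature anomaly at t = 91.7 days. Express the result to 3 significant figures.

Areal heat capacity C = ρ c_p D = 1000 × 4180 × 23.1 = 9.66×10^7 J/(m²·K).
τ = C / λ = 9.66×10^7 / 17.7 = 5.46×10^6 s.
Equilibrium anomaly ΔT_eq = F / λ = 192 / 17.7 = 10.8 K.
t = 91.7 days = 7.92×10^6 s, so t/τ = 1.45.
ΔT(t) = ΔT_eq (1 − e^(−t/τ)) = 10.8 × (1 − e^−1.45) = 8.31 K.

8.31 K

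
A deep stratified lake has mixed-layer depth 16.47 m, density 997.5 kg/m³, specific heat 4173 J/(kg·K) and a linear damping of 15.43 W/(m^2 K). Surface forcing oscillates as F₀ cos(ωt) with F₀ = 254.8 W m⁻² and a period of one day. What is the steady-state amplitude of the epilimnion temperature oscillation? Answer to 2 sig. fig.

Areal heat capacity C = ρ c_p D = 997.5 × 4173 × 16.47 = 6.86×10^7 J m⁻² K⁻¹.
Angular frequency ω = 2π / T = 2π / 86400 s = 7.27×10^-5 s⁻¹.
√((Cω)² + λ²) = √((4990)² + 15.43²) = 4990 W/(m²·K).
Amplitude A = F₀ / √((Cω)²+λ²) = 254.8 / 4990 = 0.0511 K.

0.051 K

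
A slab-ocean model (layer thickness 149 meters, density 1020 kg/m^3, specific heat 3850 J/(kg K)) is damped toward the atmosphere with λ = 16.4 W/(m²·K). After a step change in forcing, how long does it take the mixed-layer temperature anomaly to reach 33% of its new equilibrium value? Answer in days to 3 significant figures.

165 days

Areal heat capacity C = ρ c_p D = 1020 × 3850 × 149 = 5.85×10^8 J/(m²·K).
τ = C / λ = 5.85×10^8 / 16.4 = 3.57×10^7 s.
Fraction reached: 1 − e^(−t/τ) = 0.33 ⇒ t = −τ ln(1 − 0.33) = τ × 0.400.
t = 1.43×10^7 s = 165 days.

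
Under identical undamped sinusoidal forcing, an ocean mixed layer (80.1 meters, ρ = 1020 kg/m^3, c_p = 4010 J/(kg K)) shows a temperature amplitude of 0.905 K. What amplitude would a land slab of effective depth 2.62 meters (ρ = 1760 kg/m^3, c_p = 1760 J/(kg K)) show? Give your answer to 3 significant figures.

36.5 K

C_ocean = 3.28×10^8 J/(m²·K); C_land = 8.12×10^6 J/(m²·K).
A ∝ 1/C ⇒ A_land = A_ocean × C_ocean/C_land = 0.905 × 40.4 = 36.5 K.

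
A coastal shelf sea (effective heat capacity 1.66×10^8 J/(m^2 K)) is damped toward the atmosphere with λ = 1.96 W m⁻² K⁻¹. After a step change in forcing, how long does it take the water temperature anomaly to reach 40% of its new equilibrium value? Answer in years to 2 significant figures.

Areal heat capacity C = 1.66×10^8 J/(m^2 K) (given).
τ = C / λ = 1.66×10^8 / 1.96 = 8.47×10^7 s.
Fraction reached: 1 − e^(−t/τ) = 0.40 ⇒ t = −τ ln(1 − 0.40) = τ × 0.511.
t = 4.33×10^7 s = 1.37 years.

1.4 years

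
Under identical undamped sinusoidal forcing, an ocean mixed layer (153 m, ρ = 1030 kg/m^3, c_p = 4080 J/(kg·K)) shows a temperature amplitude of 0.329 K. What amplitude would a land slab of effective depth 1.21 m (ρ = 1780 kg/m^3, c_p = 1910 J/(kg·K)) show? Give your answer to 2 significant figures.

C_ocean = 6.43×10^8 J/(m²·K); C_land = 4.11×10^6 J/(m²·K).
A ∝ 1/C ⇒ A_land = A_ocean × C_ocean/C_land = 0.329 × 156 = 51.4 K.

51 K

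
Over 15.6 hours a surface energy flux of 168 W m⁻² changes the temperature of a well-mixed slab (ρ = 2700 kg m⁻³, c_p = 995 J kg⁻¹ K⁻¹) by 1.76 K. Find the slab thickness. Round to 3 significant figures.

Heat input Q = F Δt = 168 × 56200 s = 9.43×10^6 J/m².
Required areal heat capacity C = Q / ΔT = 5.36×10^6 J/(m²·K).
Depth D = C / (ρ c_p) = 5.36×10^6 / (2700 × 995) = 2.00 m.

2.00 m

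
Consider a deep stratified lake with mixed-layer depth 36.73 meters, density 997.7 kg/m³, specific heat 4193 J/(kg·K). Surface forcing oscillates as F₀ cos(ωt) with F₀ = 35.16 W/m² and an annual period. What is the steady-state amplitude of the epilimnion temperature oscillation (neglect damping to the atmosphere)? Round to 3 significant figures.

Areal heat capacity C = ρ c_p D = 997.7 × 4193 × 36.73 = 1.54×10^8 J/(m²·K).
Angular frequency ω = 2π / T = 2π / 3.15×10^7 s = 1.99×10^-7 s⁻¹.
Cω = 1.54×10^8 × 1.99×10^-7 = 30.6 W/(m²·K).
Amplitude A = F₀ / (Cω) = 35.16 / 30.6 = 1.15 K.

1.15 K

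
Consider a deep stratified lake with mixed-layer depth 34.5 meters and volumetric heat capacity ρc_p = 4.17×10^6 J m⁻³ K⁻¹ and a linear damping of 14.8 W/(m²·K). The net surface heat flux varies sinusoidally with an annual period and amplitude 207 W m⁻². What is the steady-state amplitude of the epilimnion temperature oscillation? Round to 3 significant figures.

6.42 K

Areal heat capacity C = ρc_p × D = 4.17×10^6 × 34.5 = 1.44×10^8 J/(m^2 K).
Angular frequency ω = 2π / T = 2π / 3.15×10^7 s = 1.99×10^-7 s⁻¹.
√((Cω)² + λ²) = √((28.7)² + 14.8²) = 32.3 W/(m²·K).
Amplitude A = F₀ / √((Cω)²+λ²) = 207 / 32.3 = 6.42 K.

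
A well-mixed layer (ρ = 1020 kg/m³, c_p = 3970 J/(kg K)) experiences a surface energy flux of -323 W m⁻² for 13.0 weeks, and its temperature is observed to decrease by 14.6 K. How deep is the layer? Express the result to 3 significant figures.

Heat input Q = F Δt = -323 × 7.86×10^6 s = -2.54×10^9 J/m².
Required areal heat capacity C = Q / ΔT = 1.74×10^8 J/(m²·K).
Depth D = C / (ρ c_p) = 1.74×10^8 / (1020 × 3970) = 43.0 m.

43.0 m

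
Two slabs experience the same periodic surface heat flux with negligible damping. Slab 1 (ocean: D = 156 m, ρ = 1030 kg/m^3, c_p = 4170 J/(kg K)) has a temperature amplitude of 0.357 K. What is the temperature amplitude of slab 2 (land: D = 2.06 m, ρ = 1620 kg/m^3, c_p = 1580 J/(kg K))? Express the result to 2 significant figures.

C_ocean = 6.70×10^8 J/(m²·K); C_land = 5.27×10^6 J/(m²·K).
A ∝ 1/C ⇒ A_land = A_ocean × C_ocean/C_land = 0.357 × 127 = 45.4 K.

45 K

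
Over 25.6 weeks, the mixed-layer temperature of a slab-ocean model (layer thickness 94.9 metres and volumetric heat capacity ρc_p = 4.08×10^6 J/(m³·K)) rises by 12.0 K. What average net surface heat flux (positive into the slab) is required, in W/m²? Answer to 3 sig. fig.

300

Areal heat capacity C = ρc_p × D = 4.08×10^6 × 94.9 = 3.87×10^8 J/(m²·K).
Required heat per unit area: Q = C ΔT = 3.87×10^8 × 12.0 = 4.65×10^9 J/m².
Flux F = Q / Δt = 4.65×10^9 / 1.55×10^7 s = 300 W/m².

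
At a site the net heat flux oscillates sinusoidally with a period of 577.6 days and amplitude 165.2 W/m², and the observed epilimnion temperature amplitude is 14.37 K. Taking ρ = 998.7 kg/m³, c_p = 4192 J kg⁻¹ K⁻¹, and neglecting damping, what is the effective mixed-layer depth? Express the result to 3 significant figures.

21.8 m

ω = 2π / 4.99×10^7 s = 1.26×10^-7 s⁻¹.
Required C = F₀ / (A ω) = 165.2 / (14.37 × 1.26×10^-7) = 9.13×10^7 J/(m²·K).
D = C / (ρ c_p) = 9.13×10^7 / (998.7 × 4192) = 21.8 m.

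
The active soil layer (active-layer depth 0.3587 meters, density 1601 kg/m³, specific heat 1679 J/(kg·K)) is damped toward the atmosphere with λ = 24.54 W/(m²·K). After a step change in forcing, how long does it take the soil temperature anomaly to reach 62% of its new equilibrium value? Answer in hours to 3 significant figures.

10.6 hours

Areal heat capacity C = ρ c_p D = 1601 × 1679 × 0.3587 = 9.64×10^5 J/(m^2 K).
τ = C / λ = 9.64×10^5 / 24.54 = 39300 s.
Fraction reached: 1 − e^(−t/τ) = 0.62 ⇒ t = −τ ln(1 − 0.62) = τ × 0.968.
t = 38000 s = 10.6 hours.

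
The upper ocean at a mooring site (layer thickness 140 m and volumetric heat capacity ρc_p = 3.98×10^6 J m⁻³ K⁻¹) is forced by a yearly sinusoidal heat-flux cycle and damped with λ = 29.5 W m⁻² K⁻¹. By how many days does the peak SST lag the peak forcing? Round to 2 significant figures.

76 days

Areal heat capacity C = ρc_p × D = 3.98×10^6 × 140 = 5.57×10^8 J m⁻² K⁻¹.
ω = 2π / 3.15×10^7 s = 1.99×10^-7 s⁻¹.
Phase lag φ = arctan(Cω/λ) = arctan(111/29.5) = 1.31 rad.
Time lag = φ / ω = 1.31 / 1.99×10^-7 = 6.58×10^6 s = 76.2 days.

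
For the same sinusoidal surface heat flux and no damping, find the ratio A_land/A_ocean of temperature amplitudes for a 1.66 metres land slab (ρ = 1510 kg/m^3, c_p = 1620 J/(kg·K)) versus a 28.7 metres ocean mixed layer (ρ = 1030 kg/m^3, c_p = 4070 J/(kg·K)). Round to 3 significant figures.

29.6

C_ocean = 1030 × 4070 × 28.7 = 1.20×10^8 J/(m²·K).
C_land = 1510 × 1620 × 1.66 = 4.06×10^6 J/(m²·K).
Undamped amplitude ∝ 1/C, so A_land/A_ocean = C_ocean/C_land = 29.6.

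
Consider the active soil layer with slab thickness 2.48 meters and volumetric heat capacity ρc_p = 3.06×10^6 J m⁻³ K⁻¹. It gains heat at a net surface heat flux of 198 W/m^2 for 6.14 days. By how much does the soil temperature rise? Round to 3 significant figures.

Areal heat capacity C = ρc_p × D = 3.06×10^6 × 2.48 = 7.59×10^6 J m⁻² K⁻¹.
Net heat input Q = F Δt = 198 × (6.14 days × 86400 s/day) = 1.05×10^8 J/m².
ΔT = Q / C = 1.05×10^8 / 7.59×10^6 = 13.8 K.

13.8 K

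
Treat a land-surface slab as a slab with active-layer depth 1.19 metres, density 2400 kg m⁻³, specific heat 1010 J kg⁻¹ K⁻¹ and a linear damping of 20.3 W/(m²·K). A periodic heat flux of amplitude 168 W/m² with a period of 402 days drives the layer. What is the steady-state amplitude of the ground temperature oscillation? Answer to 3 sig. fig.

8.27 K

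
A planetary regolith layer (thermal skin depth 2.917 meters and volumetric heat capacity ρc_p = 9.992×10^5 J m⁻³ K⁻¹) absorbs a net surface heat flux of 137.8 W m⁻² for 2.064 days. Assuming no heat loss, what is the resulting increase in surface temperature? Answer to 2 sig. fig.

Areal heat capacity C = ρc_p × D = 9.992×10^5 × 2.917 = 2.91×10^6 J/(m²·K).
Net heat input Q = F Δt = 137.8 × (2.064 days × 86400 s/day) = 2.46×10^7 J/m².
ΔT = Q / C = 2.46×10^7 / 2.91×10^6 = 8.43 K.

8.4 K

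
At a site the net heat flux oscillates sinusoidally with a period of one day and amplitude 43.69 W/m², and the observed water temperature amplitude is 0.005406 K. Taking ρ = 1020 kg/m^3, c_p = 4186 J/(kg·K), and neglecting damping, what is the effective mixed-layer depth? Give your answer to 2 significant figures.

ω = 2π / 86400 s = 7.27×10^-5 s⁻¹.
Required C = F₀ / (A ω) = 43.69 / (0.005406 × 7.27×10^-5) = 1.11×10^8 J/(m²·K).
D = C / (ρ c_p) = 1.11×10^8 / (1020 × 4186) = 26.0 m.

26 m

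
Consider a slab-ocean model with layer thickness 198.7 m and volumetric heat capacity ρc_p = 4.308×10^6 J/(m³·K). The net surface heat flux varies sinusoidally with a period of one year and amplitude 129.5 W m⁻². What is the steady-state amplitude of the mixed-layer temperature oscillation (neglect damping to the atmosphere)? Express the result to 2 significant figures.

Areal heat capacity C = ρc_p × D = 4.308×10^6 × 198.7 = 8.56×10^8 J/(m²·K).
Angular frequency ω = 2π / T = 2π / 3.15×10^7 s = 1.99×10^-7 s⁻¹.
Cω = 8.56×10^8 × 1.99×10^-7 = 171 W/(m²·K).
Amplitude A = F₀ / (Cω) = 129.5 / 171 = 0.759 K.

0.76 K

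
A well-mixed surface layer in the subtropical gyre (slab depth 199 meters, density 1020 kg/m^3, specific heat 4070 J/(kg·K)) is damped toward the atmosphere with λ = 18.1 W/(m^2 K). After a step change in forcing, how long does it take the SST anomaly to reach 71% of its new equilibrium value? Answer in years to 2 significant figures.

Areal heat capacity C = ρ c_p D = 1020 × 4070 × 199 = 8.26×10^8 J/(m²·K).
τ = C / λ = 8.26×10^8 / 18.1 = 4.56×10^7 s.
Fraction reached: 1 − e^(−t/τ) = 0.71 ⇒ t = −τ ln(1 − 0.71) = τ × 1.24.
t = 5.65×10^7 s = 1.79 years.

1.8 years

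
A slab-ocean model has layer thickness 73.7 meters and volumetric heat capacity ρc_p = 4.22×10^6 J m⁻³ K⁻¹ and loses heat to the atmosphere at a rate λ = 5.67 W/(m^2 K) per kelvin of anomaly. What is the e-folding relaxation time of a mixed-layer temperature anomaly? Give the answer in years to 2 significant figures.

Areal heat capacity C = ρc_p × D = 4.22×10^6 × 73.7 = 3.11×10^8 J/(m^2 K).
Relaxation time τ = C / λ = 3.11×10^8 / 5.67 = 5.49×10^7 s.
In years: 5.49×10^7 s / (3.156×10^7 s/year) = 1.74 years.

1.7 years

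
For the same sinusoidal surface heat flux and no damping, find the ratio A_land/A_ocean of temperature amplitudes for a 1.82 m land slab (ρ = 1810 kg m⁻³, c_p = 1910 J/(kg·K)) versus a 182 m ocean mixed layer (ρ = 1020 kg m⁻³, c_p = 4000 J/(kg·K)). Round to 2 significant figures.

C_ocean = 1020 × 4000 × 182 = 7.43×10^8 J/(m²·K).
C_land = 1810 × 1910 × 1.82 = 6.29×10^6 J/(m²·K).
Undamped amplitude ∝ 1/C, so A_land/A_ocean = C_ocean/C_land = 118.

120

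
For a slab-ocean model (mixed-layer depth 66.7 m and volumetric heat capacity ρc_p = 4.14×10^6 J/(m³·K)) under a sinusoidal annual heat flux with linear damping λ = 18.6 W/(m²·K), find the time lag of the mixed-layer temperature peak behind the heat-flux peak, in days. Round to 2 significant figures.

Areal heat capacity C = ρc_p × D = 4.14×10^6 × 66.7 = 2.76×10^8 J/(m^2 K).
ω = 2π / 3.15×10^7 s = 1.99×10^-7 s⁻¹.
Phase lag φ = arctan(Cω/λ) = arctan(55.0/18.6) = 1.24 rad.
Time lag = φ / ω = 1.24 / 1.99×10^-7 = 6.25×10^6 s = 72.3 days.

72 days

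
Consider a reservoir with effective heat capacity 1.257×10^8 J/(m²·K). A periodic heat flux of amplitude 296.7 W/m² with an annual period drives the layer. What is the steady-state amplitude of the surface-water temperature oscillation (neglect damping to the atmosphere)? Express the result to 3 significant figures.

Areal heat capacity C = 1.257×10^8 J/(m²·K) (given).
Angular frequency ω = 2π / T = 2π / 3.15×10^7 s = 1.99×10^-7 s⁻¹.
Cω = 1.26×10^8 × 1.99×10^-7 = 25.0 W/(m²·K).
Amplitude A = F₀ / (Cω) = 296.7 / 25.0 = 11.8 K.

11.8 K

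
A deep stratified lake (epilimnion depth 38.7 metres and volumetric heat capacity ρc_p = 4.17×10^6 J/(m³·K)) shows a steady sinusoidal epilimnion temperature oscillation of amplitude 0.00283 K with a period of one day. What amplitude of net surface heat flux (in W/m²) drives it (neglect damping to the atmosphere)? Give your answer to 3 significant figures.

Areal heat capacity C = ρc_p × D = 4.17×10^6 × 38.7 = 1.61×10^8 J/(m^2 K).
ω = 2π / 86400 s = 7.27×10^-5 s⁻¹.
Cω = 1.61×10^8 × 7.27×10^-5 = 11700 W/(m²·K).
F₀ = A × Cω = 0.00283 × 11700 = 33.2 W/m².

33.2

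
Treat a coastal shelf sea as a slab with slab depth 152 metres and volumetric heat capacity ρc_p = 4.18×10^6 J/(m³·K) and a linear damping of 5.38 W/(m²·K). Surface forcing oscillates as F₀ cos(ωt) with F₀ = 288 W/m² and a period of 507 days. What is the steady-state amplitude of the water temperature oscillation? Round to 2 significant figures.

Areal heat capacity C = ρc_p × D = 4.18×10^6 × 152 = 6.35×10^8 J/(m^2 K).
Angular frequency ω = 2π / T = 2π / 4.38×10^7 s = 1.43×10^-7 s⁻¹.
√((Cω)² + λ²) = √((91.1)² + 5.38²) = 91.3 W/(m²·K).
Amplitude A = F₀ / √((Cω)²+λ²) = 288 / 91.3 = 3.15 K.

3.2 K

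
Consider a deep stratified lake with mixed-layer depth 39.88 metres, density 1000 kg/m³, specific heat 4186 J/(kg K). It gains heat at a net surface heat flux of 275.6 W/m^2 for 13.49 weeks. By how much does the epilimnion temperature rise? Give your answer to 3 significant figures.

Areal heat capacity C = ρ c_p D = 1000 × 4186 × 39.88 = 1.67×10^8 J m⁻² K⁻¹.
Net heat input Q = F Δt = 275.6 × (13.49 weeks × 6.048×10^5 s/week) = 2.25×10^9 J/m².
ΔT = Q / C = 2.25×10^9 / 1.67×10^8 = 13.5 K.

13.5 K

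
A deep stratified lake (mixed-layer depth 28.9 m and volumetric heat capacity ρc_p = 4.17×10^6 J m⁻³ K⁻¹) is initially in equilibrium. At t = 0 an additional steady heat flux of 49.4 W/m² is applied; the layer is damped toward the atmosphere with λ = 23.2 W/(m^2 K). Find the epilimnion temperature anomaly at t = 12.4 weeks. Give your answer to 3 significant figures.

Areal heat capacity C = ρc_p × D = 4.17×10^6 × 28.9 = 1.21×10^8 J/(m^2 K).
τ = C / λ = 1.21×10^8 / 23.2 = 5.19×10^6 s.
Equilibrium anomaly ΔT_eq = F / λ = 49.4 / 23.2 = 2.13 K.
t = 12.4 weeks = 7.50×10^6 s, so t/τ = 1.44.
ΔT(t) = ΔT_eq (1 − e^(−t/τ)) = 2.13 × (1 − e^−1.44) = 1.63 K.

1.63 K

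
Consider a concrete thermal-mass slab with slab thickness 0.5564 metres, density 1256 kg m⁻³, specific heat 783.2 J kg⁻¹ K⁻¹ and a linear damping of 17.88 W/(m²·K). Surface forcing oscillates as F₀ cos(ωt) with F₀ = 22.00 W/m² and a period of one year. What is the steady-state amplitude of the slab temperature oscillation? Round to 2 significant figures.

1.2 K

Areal heat capacity C = ρ c_p D = 1256 × 783.2 × 0.5564 = 5.47×10^5 J/(m²·K).
Angular frequency ω = 2π / T = 2π / 3.15×10^7 s = 1.99×10^-7 s⁻¹.
√((Cω)² + λ²) = √((0.109)² + 17.88²) = 17.9 W/(m²·K).
Amplitude A = F₀ / √((Cω)²+λ²) = 22.00 / 17.9 = 1.23 K.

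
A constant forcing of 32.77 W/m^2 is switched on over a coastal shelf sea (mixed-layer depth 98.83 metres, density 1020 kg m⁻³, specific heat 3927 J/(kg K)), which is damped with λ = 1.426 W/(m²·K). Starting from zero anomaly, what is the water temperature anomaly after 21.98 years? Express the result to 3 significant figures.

Areal heat capacity C = ρ c_p D = 1020 × 3927 × 98.83 = 3.96×10^8 J/(m²·K).
τ = C / λ = 3.96×10^8 / 1.426 = 2.78×10^8 s.
Equilibrium anomaly ΔT_eq = F / λ = 32.77 / 1.426 = 23.0 K.
t = 21.98 years = 6.94×10^8 s, so t/τ = 2.50.
ΔT(t) = ΔT_eq (1 − e^(−t/τ)) = 23.0 × (1 − e^−2.50) = 21.1 K.

21.1 K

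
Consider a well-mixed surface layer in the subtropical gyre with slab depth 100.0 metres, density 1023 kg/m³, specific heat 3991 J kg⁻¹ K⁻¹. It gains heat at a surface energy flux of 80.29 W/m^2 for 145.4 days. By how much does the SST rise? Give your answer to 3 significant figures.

Areal heat capacity C = ρ c_p D = 1023 × 3991 × 100.0 = 4.08×10^8 J m⁻² K⁻¹.
Net heat input Q = F Δt = 80.29 × (145.4 days × 86400 s/day) = 1.01×10^9 J/m².
ΔT = Q / C = 1.01×10^9 / 4.08×10^8 = 2.47 K.

2.47 K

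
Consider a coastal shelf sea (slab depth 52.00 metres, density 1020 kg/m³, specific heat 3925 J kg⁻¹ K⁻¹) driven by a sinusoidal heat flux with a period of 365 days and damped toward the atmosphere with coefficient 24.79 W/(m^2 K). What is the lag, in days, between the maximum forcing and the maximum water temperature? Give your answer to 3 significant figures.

60.0 days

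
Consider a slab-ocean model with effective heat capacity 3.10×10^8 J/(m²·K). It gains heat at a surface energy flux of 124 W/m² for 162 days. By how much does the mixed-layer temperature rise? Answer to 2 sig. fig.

5.6 K

Areal heat capacity C = 3.10×10^8 J/(m²·K) (given).
Net heat input Q = F Δt = 124 × (162 days × 86400 s/day) = 1.74×10^9 J/m².
ΔT = Q / C = 1.74×10^9 / 3.10×10^8 = 5.60 K.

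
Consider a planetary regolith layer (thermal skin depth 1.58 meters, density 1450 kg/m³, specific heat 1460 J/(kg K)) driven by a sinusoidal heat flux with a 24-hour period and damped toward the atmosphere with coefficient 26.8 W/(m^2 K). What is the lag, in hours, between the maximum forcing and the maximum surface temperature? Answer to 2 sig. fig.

5.6 hours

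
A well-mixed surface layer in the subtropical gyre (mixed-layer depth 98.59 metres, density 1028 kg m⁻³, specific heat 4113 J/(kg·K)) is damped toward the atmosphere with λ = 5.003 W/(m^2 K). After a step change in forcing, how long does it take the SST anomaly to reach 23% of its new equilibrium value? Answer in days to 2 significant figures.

Areal heat capacity C = ρ c_p D = 1028 × 4113 × 98.59 = 4.17×10^8 J m⁻² K⁻¹.
τ = C / λ = 4.17×10^8 / 5.003 = 8.33×10^7 s.
Fraction reached: 1 − e^(−t/τ) = 0.23 ⇒ t = −τ ln(1 − 0.23) = τ × 0.261.
t = 2.18×10^7 s = 252 days.

250 days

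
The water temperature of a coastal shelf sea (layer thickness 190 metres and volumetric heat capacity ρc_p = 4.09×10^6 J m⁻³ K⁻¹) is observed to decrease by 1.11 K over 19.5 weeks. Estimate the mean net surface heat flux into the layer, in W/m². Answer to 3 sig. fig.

-73.1

Areal heat capacity C = ρc_p × D = 4.09×10^6 × 190 = 7.77×10^8 J/(m^2 K).
Required heat per unit area: Q = C ΔT = 7.77×10^8 × -1.11 = -8.63×10^8 J/m².
Flux F = Q / Δt = -8.63×10^8 / 1.18×10^7 s = -73.1 W/m².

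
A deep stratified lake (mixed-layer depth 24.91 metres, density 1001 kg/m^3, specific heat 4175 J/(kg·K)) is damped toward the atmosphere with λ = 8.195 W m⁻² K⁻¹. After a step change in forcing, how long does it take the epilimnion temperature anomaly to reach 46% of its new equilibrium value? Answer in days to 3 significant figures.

90.6 days

Areal heat capacity C = ρ c_p D = 1001 × 4175 × 24.91 = 1.04×10^8 J m⁻² K⁻¹.
τ = C / λ = 1.04×10^8 / 8.195 = 1.27×10^7 s.
Fraction reached: 1 − e^(−t/τ) = 0.46 ⇒ t = −τ ln(1 − 0.46) = τ × 0.616.
t = 7.83×10^6 s = 90.6 days.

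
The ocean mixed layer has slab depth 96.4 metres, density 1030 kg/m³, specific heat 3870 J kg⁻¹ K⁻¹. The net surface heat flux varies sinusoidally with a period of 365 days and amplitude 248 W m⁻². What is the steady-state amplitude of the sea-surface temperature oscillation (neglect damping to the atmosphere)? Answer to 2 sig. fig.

3.2 K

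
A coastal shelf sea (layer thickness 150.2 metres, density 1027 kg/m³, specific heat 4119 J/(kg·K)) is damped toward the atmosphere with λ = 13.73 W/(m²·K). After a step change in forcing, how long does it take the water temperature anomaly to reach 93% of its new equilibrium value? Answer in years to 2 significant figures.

3.9 years

Areal heat capacity C = ρ c_p D = 1027 × 4119 × 150.2 = 6.35×10^8 J m⁻² K⁻¹.
τ = C / λ = 6.35×10^8 / 13.73 = 4.63×10^7 s.
Fraction reached: 1 − e^(−t/τ) = 0.93 ⇒ t = −τ ln(1 − 0.93) = τ × 2.66.
t = 1.23×10^8 s = 3.90 years.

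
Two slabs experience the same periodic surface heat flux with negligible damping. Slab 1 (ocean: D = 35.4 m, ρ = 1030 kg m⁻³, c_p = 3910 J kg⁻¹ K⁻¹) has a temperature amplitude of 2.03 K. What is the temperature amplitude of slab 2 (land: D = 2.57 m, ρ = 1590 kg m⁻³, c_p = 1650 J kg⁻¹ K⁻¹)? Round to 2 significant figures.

C_ocean = 1.43×10^8 J/(m²·K); C_land = 6.74×10^6 J/(m²·K).
A ∝ 1/C ⇒ A_land = A_ocean × C_ocean/C_land = 2.03 × 21.1 = 42.9 K.

43 K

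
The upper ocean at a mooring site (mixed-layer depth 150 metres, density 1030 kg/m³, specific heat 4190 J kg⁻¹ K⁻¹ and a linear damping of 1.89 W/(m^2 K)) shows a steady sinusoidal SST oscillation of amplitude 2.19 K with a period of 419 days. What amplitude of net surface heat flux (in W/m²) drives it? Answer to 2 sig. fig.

Areal heat capacity C = ρ c_p D = 1030 × 4190 × 150 = 6.47×10^8 J m⁻² K⁻¹.
ω = 2π / 3.62×10^7 s = 1.74×10^-7 s⁻¹.
√((Cω)² + λ²) = √((112)² + 1.89²) = 112 W/(m²·K).
F₀ = A × √((Cω)²+λ²) = 2.19 × 112 = 246 W/m².

250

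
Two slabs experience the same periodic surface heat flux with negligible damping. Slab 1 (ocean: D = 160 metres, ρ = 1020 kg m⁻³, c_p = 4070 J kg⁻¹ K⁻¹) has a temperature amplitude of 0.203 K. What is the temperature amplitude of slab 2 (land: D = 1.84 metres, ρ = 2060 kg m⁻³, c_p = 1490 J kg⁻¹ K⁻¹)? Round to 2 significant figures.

24 K

C_ocean = 6.64×10^8 J/(m²·K); C_land = 5.65×10^6 J/(m²·K).
A ∝ 1/C ⇒ A_land = A_ocean × C_ocean/C_land = 0.203 × 118 = 23.9 K.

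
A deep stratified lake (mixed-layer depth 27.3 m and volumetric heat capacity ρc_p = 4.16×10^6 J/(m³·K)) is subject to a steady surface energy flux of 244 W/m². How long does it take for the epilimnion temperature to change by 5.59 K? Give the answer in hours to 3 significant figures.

723 hours

Areal heat capacity C = ρc_p × D = 4.16×10^6 × 27.3 = 1.14×10^8 J m⁻² K⁻¹.
Time required: Δt = C ΔT / F = 1.14×10^8 × 5.59 / 244 = 2.60×10^6 s.
In hours: 2.60×10^6 s / (3600 s/hour) = 723 hours.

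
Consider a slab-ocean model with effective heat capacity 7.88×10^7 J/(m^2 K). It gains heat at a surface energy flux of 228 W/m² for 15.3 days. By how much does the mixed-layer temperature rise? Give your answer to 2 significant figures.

Areal heat capacity C = 7.88×10^7 J/(m^2 K) (given).
Net heat input Q = F Δt = 228 × (15.3 days × 86400 s/day) = 3.01×10^8 J/m².
ΔT = Q / C = 3.01×10^8 / 7.88×10^7 = 3.82 K.

3.8 K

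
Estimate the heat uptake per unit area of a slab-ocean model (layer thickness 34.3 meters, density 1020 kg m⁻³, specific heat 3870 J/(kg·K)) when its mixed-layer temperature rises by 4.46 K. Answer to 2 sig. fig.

Areal heat capacity C = ρ c_p D = 1020 × 3870 × 34.3 = 1.35×10^8 J/(m^2 K).
ΔQ = C ΔT = 1.35×10^8 × 4.46 = 6.04×10^8 J/m².

6.0×10^8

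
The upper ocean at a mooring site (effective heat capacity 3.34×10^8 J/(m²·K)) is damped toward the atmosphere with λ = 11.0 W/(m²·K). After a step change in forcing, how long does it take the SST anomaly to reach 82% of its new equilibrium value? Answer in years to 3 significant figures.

1.65 years

Areal heat capacity C = 3.34×10^8 J/(m²·K) (given).
τ = C / λ = 3.34×10^8 / 11.0 = 3.04×10^7 s.
Fraction reached: 1 − e^(−t/τ) = 0.82 ⇒ t = −τ ln(1 − 0.82) = τ × 1.71.
t = 5.21×10^7 s = 1.65 years.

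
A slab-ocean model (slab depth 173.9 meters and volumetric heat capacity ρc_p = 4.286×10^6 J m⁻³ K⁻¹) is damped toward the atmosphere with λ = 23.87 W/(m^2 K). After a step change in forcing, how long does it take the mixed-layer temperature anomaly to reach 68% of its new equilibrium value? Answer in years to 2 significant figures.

Areal heat capacity C = ρc_p × D = 4.286×10^6 × 173.9 = 7.45×10^8 J/(m^2 K).
τ = C / λ = 7.45×10^8 / 23.87 = 3.12×10^7 s.
Fraction reached: 1 − e^(−t/τ) = 0.68 ⇒ t = −τ ln(1 − 0.68) = τ × 1.14.
t = 3.56×10^7 s = 1.13 years.

1.1 years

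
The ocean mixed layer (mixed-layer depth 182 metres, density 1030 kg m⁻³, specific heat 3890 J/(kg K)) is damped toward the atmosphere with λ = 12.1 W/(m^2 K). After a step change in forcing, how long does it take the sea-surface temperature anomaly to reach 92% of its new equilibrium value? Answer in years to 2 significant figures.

4.8 years

Areal heat capacity C = ρ c_p D = 1030 × 3890 × 182 = 7.29×10^8 J m⁻² K⁻¹.
τ = C / λ = 7.29×10^8 / 12.1 = 6.03×10^7 s.
Fraction reached: 1 − e^(−t/τ) = 0.92 ⇒ t = −τ ln(1 − 0.92) = τ × 2.53.
t = 1.52×10^8 s = 4.82 years.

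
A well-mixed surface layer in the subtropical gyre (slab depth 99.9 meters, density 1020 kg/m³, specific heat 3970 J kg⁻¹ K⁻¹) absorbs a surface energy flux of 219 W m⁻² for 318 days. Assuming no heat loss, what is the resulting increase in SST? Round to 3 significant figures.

14.9 K

Areal heat capacity C = ρ c_p D = 1020 × 3970 × 99.9 = 4.05×10^8 J/(m^2 K).
Net heat input Q = F Δt = 219 × (318 days × 86400 s/day) = 6.02×10^9 J/m².
ΔT = Q / C = 6.02×10^9 / 4.05×10^8 = 14.9 K.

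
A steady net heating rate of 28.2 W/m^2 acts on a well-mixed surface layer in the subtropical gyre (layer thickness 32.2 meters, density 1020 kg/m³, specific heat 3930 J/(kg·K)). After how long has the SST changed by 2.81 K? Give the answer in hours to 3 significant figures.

Areal heat capacity C = ρ c_p D = 1020 × 3930 × 32.2 = 1.29×10^8 J/(m^2 K).
Time required: Δt = C ΔT / F = 1.29×10^8 × 2.81 / 28.2 = 1.29×10^7 s.
In hours: 1.29×10^7 s / (3600 s/hour) = 3570 hours.

3570 hours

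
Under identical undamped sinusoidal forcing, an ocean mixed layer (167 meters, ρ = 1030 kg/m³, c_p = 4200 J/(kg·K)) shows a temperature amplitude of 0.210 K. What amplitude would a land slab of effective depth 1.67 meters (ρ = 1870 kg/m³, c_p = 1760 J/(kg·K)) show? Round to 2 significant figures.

C_ocean = 7.22×10^8 J/(m²·K); C_land = 5.50×10^6 J/(m²·K).
A ∝ 1/C ⇒ A_land = A_ocean × C_ocean/C_land = 0.210 × 131 = 27.6 K.

28 K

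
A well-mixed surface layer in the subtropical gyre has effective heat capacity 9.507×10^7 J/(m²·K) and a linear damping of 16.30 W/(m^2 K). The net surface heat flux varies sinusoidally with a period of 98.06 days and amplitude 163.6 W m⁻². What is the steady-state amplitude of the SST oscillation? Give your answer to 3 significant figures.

Areal heat capacity C = 9.507×10^7 J/(m²·K) (given).
Angular frequency ω = 2π / T = 2π / 8.47×10^6 s = 7.42×10^-7 s⁻¹.
√((Cω)² + λ²) = √((70.5)² + 16.30²) = 72.4 W/(m²·K).
Amplitude A = F₀ / √((Cω)²+λ²) = 163.6 / 72.4 = 2.26 K.

2.26 K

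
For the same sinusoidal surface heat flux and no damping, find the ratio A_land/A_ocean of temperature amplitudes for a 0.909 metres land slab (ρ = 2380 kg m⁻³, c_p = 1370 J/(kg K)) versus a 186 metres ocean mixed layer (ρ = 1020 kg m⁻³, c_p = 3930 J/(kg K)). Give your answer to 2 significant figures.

C_ocean = 1020 × 3930 × 186 = 7.46×10^8 J/(m²·K).
C_land = 2380 × 1370 × 0.909 = 2.96×10^6 J/(m²·K).
Undamped amplitude ∝ 1/C, so A_land/A_ocean = C_ocean/C_land = 252.

250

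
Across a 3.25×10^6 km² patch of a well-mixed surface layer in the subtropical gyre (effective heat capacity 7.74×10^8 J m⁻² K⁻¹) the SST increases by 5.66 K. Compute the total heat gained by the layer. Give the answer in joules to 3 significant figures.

1.42×10^22 J

Areal heat capacity C = 7.74×10^8 J m⁻² K⁻¹ (given).
Heat per unit area: q = C ΔT = 7.74×10^8 × 5.66 = 4.38×10^9 J/m².
Total heat: Q = q × A = 4.38×10^9 × (3.25×10^6 × 10⁶ m²) = 1.42×10^22 J.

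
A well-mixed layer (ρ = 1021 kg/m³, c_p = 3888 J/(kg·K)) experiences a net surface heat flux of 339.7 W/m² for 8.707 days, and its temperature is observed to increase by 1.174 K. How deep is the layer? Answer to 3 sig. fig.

54.8 m

Heat input Q = F Δt = 339.7 × 7.52×10^5 s = 2.56×10^8 J/m².
Required areal heat capacity C = Q / ΔT = 2.18×10^8 J/(m²·K).
Depth D = C / (ρ c_p) = 2.18×10^8 / (1021 × 3888) = 54.8 m.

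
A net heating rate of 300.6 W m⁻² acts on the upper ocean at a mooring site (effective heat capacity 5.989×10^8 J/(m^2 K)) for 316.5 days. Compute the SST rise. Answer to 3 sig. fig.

13.7 K

Areal heat capacity C = 5.989×10^8 J/(m^2 K) (given).
Net heat input Q = F Δt = 300.6 × (316.5 days × 86400 s/day) = 8.22×10^9 J/m².
ΔT = Q / C = 8.22×10^9 / 5.99×10^8 = 13.7 K.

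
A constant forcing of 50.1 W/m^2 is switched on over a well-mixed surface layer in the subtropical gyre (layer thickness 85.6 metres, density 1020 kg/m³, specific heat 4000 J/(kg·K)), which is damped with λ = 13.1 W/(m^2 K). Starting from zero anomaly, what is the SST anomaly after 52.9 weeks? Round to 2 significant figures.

Areal heat capacity C = ρ c_p D = 1020 × 4000 × 85.6 = 3.49×10^8 J m⁻² K⁻¹.
τ = C / λ = 3.49×10^8 / 13.1 = 2.67×10^7 s.
Equilibrium anomaly ΔT_eq = F / λ = 50.1 / 13.1 = 3.82 K.
t = 52.9 weeks = 3.20×10^7 s, so t/τ = 1.20.
ΔT(t) = ΔT_eq (1 − e^(−t/τ)) = 3.82 × (1 − e^−1.20) = 2.67 K.

2.7 K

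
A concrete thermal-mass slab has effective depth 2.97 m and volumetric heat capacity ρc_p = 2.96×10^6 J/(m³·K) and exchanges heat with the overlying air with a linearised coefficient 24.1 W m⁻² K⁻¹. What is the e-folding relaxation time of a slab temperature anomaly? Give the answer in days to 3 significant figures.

4.22 days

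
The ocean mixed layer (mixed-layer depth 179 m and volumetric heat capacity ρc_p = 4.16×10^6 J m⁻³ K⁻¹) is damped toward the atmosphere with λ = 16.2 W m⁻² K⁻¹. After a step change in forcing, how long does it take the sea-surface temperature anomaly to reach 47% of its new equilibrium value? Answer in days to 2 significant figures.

340 days

Areal heat capacity C = ρc_p × D = 4.16×10^6 × 179 = 7.45×10^8 J m⁻² K⁻¹.
τ = C / λ = 7.45×10^8 / 16.2 = 4.60×10^7 s.
Fraction reached: 1 − e^(−t/τ) = 0.47 ⇒ t = −τ ln(1 − 0.47) = τ × 0.635.
t = 2.92×10^7 s = 338 days.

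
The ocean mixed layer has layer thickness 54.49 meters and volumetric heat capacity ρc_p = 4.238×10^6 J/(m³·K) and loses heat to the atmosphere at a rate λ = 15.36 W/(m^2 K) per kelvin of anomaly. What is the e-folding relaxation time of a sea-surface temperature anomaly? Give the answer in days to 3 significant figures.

174 days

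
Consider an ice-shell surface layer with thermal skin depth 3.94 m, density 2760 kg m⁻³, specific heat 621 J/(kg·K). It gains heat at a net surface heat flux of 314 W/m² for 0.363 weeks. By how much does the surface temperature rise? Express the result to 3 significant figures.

Areal heat capacity C = ρ c_p D = 2760 × 621 × 3.94 = 6.75×10^6 J/(m^2 K).
Net heat input Q = F Δt = 314 × (0.363 weeks × 6.048×10^5 s/week) = 6.89×10^7 J/m².
ΔT = Q / C = 6.89×10^7 / 6.75×10^6 = 10.2 K.

10.2 K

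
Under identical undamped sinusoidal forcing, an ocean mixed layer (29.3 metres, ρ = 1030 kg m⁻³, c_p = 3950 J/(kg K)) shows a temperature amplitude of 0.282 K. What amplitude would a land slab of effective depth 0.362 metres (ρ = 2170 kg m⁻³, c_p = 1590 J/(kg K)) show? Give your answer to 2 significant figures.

C_ocean = 1.19×10^8 J/(m²·K); C_land = 1.25×10^6 J/(m²·K).
A ∝ 1/C ⇒ A_land = A_ocean × C_ocean/C_land = 0.282 × 95.4 = 26.9 K.

27 K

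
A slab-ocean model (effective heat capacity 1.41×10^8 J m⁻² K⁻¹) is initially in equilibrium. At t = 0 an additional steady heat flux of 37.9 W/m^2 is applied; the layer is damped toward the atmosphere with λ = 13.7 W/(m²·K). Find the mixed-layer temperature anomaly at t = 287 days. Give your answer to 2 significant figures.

Areal heat capacity C = 1.41×10^8 J m⁻² K⁻¹ (given).
τ = C / λ = 1.41×10^8 / 13.7 = 1.03×10^7 s.
Equilibrium anomaly ΔT_eq = F / λ = 37.9 / 13.7 = 2.77 K.
t = 287 days = 2.48×10^7 s, so t/τ = 2.41.
ΔT(t) = ΔT_eq (1 − e^(−t/τ)) = 2.77 × (1 − e^−2.41) = 2.52 K.

2.5 K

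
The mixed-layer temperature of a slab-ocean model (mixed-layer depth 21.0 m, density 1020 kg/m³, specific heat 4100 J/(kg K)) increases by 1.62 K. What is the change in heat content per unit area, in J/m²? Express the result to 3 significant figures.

1.42×10^8

Areal heat capacity C = ρ c_p D = 1020 × 4100 × 21.0 = 8.78×10^7 J m⁻² K⁻¹.
ΔQ = C ΔT = 8.78×10^7 × 1.62 = 1.42×10^8 J/m².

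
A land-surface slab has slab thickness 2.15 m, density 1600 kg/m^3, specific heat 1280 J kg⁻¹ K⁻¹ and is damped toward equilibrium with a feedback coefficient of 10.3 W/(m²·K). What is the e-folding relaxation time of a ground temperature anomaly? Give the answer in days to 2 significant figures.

Areal heat capacity C = ρ c_p D = 1600 × 1280 × 2.15 = 4.40×10^6 J m⁻² K⁻¹.
Relaxation time τ = C / λ = 4.40×10^6 / 10.3 = 4.27×10^5 s.
In days: 4.27×10^5 s / (86400 s/day) = 4.95 days.

4.9 days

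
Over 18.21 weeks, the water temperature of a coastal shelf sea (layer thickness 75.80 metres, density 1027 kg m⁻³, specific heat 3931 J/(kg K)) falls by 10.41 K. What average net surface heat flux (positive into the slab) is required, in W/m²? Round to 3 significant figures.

-289

Areal heat capacity C = ρ c_p D = 1027 × 3931 × 75.80 = 3.06×10^8 J/(m^2 K).
Required heat per unit area: Q = C ΔT = 3.06×10^8 × -10.41 = -3.19×10^9 J/m².
Flux F = Q / Δt = -3.19×10^9 / 1.10×10^7 s = -289 W/m².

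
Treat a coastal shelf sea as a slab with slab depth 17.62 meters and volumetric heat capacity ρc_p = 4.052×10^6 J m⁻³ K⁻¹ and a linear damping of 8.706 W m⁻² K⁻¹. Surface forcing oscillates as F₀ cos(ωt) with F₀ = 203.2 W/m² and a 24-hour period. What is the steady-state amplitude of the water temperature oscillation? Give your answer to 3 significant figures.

Areal heat capacity C = ρc_p × D = 4.052×10^6 × 17.62 = 7.14×10^7 J/(m^2 K).
Angular frequency ω = 2π / T = 2π / 86400 s = 7.27×10^-5 s⁻¹.
√((Cω)² + λ²) = √((5190)² + 8.706²) = 5190 W/(m²·K).
Amplitude A = F₀ / √((Cω)²+λ²) = 203.2 / 5190 = 0.0391 K.

0.0391 K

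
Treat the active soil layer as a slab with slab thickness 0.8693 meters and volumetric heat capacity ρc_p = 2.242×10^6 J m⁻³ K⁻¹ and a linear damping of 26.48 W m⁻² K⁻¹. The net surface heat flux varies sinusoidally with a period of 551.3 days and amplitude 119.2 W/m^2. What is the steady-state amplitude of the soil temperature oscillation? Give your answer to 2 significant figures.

4.5 K

Areal heat capacity C = ρc_p × D = 2.242×10^6 × 0.8693 = 1.95×10^6 J/(m^2 K).
Angular frequency ω = 2π / T = 2π / 4.76×10^7 s = 1.32×10^-7 s⁻¹.
√((Cω)² + λ²) = √((0.257)² + 26.48²) = 26.5 W/(m²·K).
Amplitude A = F₀ / √((Cω)²+λ²) = 119.2 / 26.5 = 4.50 K.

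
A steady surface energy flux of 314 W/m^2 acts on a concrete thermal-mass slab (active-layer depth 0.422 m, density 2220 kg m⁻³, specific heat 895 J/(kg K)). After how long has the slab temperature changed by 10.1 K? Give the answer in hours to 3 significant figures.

7.49 hours

Areal heat capacity C = ρ c_p D = 2220 × 895 × 0.422 = 8.38×10^5 J/(m^2 K).
Time required: Δt = C ΔT / F = 8.38×10^5 × 10.1 / 314 = 27000 s.
In hours: 27000 s / (3600 s/hour) = 7.49 hours.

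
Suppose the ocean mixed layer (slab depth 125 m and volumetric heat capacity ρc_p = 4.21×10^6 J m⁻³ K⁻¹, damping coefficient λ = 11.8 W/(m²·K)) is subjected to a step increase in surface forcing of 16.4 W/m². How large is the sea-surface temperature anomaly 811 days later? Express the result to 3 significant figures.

1.10 K

Areal heat capacity C = ρc_p × D = 4.21×10^6 × 125 = 5.26×10^8 J/(m^2 K).
τ = C / λ = 5.26×10^8 / 11.8 = 4.46×10^7 s.
Equilibrium anomaly ΔT_eq = F / λ = 16.4 / 11.8 = 1.39 K.
t = 811 days = 7.01×10^7 s, so t/τ = 1.57.
ΔT(t) = ΔT_eq (1 − e^(−t/τ)) = 1.39 × (1 − e^−1.57) = 1.10 K.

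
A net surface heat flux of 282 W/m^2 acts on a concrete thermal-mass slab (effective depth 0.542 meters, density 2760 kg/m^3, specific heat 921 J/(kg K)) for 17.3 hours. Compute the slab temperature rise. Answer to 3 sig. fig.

Areal heat capacity C = ρ c_p D = 2760 × 921 × 0.542 = 1.38×10^6 J m⁻² K⁻¹.
Net heat input Q = F Δt = 282 × (17.3 hours × 3600 s/hour) = 1.76×10^7 J/m².
ΔT = Q / C = 1.76×10^7 / 1.38×10^6 = 12.7 K.

12.7 K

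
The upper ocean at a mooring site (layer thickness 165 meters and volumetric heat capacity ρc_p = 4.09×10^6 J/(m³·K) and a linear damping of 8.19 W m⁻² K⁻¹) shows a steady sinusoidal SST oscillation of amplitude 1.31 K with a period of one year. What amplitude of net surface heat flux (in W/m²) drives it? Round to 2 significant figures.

180

Areal heat capacity C = ρc_p × D = 4.09×10^6 × 165 = 6.75×10^8 J m⁻² K⁻¹.
ω = 2π / 3.15×10^7 s = 1.99×10^-7 s⁻¹.
√((Cω)² + λ²) = √((134)² + 8.19²) = 135 W/(m²·K).
F₀ = A × √((Cω)²+λ²) = 1.31 × 135 = 176 W/m².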